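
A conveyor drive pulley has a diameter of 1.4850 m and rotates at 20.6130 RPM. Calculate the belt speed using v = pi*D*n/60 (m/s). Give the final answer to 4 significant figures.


v = pi * 1.4850 * 20.6130 / 60
v = 1.603 m/s


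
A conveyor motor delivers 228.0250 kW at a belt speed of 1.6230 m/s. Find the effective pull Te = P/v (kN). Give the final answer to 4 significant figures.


Te = P / v = 228.0250 / 1.6230
Te = 140.5 kN


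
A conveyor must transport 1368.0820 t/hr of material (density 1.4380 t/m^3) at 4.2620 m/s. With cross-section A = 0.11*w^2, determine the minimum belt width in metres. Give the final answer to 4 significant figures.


A_req = 1368.0820 / (4.2620 * 1.4380 * 3600) = 0.0620065 m^2
w = sqrt(0.0620065 / 0.11)
w = 0.7508 m


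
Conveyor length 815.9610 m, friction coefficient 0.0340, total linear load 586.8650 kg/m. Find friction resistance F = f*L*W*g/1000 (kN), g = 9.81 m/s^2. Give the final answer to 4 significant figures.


F = 0.0340 * 815.9610 * 586.8650 * 9.81 / 1000
F = 159.7 kN


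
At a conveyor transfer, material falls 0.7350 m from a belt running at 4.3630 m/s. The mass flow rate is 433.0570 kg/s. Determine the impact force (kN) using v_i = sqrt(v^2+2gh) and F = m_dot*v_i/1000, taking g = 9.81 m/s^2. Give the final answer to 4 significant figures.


v_i = sqrt(4.3630^2 + 2*9.81*0.7350) = 5.78416 m/s
F = 433.0570 * 5.78416 / 1000
F = 2.505 kN


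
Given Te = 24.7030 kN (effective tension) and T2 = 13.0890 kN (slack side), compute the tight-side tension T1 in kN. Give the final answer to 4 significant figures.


T1 = Te + T2 = 24.7030 + 13.0890
T1 = 37.79 kN


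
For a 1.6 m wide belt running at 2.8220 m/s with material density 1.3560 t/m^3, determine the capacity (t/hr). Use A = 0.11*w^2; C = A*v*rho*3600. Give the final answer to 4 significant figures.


A = 0.11 * 1.6^2 = 0.2816 m^2
C = 0.2816 * 2.8220 * 1.3560 * 3600
C = 3879 t/hr


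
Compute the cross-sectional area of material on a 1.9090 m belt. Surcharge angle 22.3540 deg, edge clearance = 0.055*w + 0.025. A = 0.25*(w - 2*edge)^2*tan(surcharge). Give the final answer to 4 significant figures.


edge = 0.055*1.9090 + 0.025 = 0.129995 m
ew = 1.9090 - 2*0.129995 = 1.64901 m
A = 0.25 * 1.64901^2 * tan(22.3540 deg)
A = 0.2796 m^2


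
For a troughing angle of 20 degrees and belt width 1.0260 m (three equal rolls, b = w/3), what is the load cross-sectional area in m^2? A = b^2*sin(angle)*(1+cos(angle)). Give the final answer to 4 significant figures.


b = 1.0260/3 = 0.342 m
A = 0.342^2 * sin(20 deg) * (1 + cos(20 deg))
A = 0.07760 m^2


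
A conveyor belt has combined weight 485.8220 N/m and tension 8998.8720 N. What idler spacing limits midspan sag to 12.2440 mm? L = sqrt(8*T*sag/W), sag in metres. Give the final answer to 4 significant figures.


sag = 12.2440/1000 = 0.012244 m
L = sqrt(8 * 8998.8720 * 0.012244 / 485.8220)
L = 1.347 m


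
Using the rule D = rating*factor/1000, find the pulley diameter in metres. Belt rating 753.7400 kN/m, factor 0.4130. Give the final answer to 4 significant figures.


D = 753.7400 * 0.4130 / 1000
D = 0.3113 m


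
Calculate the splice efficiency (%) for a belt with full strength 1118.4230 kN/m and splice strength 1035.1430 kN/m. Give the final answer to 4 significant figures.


Eff = 1035.1430 / 1118.4230 * 100
Eff = 92.55 %


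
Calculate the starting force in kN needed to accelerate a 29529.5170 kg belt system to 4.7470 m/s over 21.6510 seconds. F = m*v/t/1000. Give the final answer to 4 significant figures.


F = 29529.5170 * 4.7470 / 21.6510 / 1000
F = 6.474 kN


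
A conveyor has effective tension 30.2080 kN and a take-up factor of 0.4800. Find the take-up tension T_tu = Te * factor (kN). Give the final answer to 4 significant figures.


T_tu = 30.2080 * 0.4800
T_tu = 14.50 kN


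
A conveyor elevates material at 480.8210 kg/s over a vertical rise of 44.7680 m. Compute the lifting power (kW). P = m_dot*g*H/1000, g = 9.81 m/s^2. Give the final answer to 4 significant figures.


P = 480.8210 * 9.81 * 44.7680 / 1000
P = 211.2 kW


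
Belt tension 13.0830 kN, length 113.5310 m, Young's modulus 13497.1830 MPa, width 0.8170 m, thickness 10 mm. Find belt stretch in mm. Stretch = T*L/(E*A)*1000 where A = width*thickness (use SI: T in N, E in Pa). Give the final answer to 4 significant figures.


A = 0.8170 * 0.01 = 0.00817 m^2
Stretch = 13.0830*1000 * 113.5310 / (13497.1830e6 * 0.00817) * 1000
Stretch = 13.47 mm


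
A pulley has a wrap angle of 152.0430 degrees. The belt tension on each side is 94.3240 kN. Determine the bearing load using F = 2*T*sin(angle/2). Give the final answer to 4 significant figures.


F = 2 * 94.3240 * sin(152.0430/2 deg)
F = 183.1 kN


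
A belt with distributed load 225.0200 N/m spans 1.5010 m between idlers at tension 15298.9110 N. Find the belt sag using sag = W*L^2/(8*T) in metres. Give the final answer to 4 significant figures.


sag = 225.0200 * 1.5010^2 / (8 * 15298.9110)
sag = 0.004142 m


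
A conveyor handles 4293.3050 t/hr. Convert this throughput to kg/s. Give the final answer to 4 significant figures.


m_dot = 4293.3050 * 1000 / 3600
m_dot = 1193 kg/s


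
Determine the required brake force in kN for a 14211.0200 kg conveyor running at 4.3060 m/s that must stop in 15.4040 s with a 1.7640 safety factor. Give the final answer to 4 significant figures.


F = 14211.0200 * 4.3060 / 15.4040 * 1.7640 / 1000
F = 7.008 kN


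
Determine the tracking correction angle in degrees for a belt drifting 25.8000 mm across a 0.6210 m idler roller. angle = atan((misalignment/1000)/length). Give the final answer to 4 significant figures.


misalign_m = 25.8000 / 1000 = 0.025800 m
angle = atan(0.025800 / 0.6210)
angle = 2.379 deg


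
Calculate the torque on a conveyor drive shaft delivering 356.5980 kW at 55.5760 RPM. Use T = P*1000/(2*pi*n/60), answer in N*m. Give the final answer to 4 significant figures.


omega = 2*pi*55.5760/60 = 5.81991 rad/s
T = 356.5980*1000 / 5.81991
T = 61270 N*m


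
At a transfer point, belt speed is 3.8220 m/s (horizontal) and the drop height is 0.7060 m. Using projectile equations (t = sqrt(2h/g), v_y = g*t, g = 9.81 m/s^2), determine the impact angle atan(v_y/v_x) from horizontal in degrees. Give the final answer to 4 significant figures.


t = sqrt(2*0.7060/9.81) = 0.379387 s
v_y = 9.81 * 0.379387 = 3.72179 m/s
angle = atan(3.72179 / 3.8220) = 44.24 deg


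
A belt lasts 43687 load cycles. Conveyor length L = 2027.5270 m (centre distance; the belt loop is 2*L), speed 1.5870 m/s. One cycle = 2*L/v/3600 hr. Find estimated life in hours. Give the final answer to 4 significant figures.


cycle_time = 2 * 2027.5270 / 1.5870 / 3600 = 0.709769 hr
life = 43687 * 0.709769 = 31010 hours


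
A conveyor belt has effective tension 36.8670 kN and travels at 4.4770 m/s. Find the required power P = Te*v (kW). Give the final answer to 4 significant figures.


P = Te * v = 36.8670 * 4.4770
P = 165.1 kW


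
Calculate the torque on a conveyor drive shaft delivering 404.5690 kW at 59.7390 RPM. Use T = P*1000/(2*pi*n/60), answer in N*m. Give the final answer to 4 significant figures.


omega = 2*pi*59.7390/60 = 6.25585 rad/s
T = 404.5690*1000 / 6.25585
T = 64670 N*m


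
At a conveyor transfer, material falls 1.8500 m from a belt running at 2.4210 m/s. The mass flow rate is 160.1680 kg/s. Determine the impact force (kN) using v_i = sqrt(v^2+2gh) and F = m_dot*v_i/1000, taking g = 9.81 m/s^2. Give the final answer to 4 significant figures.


v_i = sqrt(2.4210^2 + 2*9.81*1.8500) = 6.49294 m/s
F = 160.1680 * 6.49294 / 1000
F = 1.040 kN


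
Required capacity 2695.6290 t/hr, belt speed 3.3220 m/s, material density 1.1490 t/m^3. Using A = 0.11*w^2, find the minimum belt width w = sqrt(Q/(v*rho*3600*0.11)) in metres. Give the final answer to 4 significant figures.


A_req = 2695.6290 / (3.3220 * 1.1490 * 3600) = 0.196172 m^2
w = sqrt(0.196172 / 0.11)
w = 1.335 m


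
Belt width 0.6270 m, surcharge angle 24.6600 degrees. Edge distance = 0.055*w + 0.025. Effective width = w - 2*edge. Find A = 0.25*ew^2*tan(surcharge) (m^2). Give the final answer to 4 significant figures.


edge = 0.055*0.6270 + 0.025 = 0.059485 m
ew = 0.6270 - 2*0.059485 = 0.50803 m
A = 0.25 * 0.50803^2 * tan(24.6600 deg)
A = 0.02962 m^2


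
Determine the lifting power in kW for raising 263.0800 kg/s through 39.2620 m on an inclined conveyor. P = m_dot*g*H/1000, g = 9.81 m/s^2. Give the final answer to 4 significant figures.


P = 263.0800 * 9.81 * 39.2620 / 1000
P = 101.3 kW


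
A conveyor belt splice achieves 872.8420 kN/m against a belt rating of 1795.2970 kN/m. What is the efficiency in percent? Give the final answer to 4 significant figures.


Eff = 872.8420 / 1795.2970 * 100
Eff = 48.62 %


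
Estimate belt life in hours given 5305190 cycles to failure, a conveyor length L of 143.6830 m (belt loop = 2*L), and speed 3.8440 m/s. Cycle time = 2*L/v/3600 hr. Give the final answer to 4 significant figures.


cycle_time = 2 * 143.6830 / 3.8440 / 3600 = 0.0207658 hr
life = 5305190 * 0.0207658 = 110200 hours


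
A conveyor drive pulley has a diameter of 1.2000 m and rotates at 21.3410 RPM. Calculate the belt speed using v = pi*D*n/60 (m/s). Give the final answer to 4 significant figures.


v = pi * 1.2000 * 21.3410 / 60
v = 1.341 m/s


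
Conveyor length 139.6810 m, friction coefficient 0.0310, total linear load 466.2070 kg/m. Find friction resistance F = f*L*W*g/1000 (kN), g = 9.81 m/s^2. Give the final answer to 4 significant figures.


F = 0.0310 * 139.6810 * 466.2070 * 9.81 / 1000
F = 19.80 kN


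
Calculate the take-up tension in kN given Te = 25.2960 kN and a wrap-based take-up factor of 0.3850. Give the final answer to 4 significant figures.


T_tu = 25.2960 * 0.3850
T_tu = 9.739 kN


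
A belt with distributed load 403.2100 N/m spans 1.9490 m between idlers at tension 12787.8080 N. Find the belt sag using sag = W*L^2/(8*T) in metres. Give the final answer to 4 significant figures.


sag = 403.2100 * 1.9490^2 / (8 * 12787.8080)
sag = 0.01497 m


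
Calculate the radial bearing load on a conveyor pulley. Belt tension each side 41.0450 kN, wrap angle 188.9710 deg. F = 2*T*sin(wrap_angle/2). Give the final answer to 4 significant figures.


F = 2 * 41.0450 * sin(188.9710/2 deg)
F = 81.84 kN


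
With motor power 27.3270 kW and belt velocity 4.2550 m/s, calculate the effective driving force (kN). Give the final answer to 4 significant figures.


Te = P / v = 27.3270 / 4.2550
Te = 6.422 kN


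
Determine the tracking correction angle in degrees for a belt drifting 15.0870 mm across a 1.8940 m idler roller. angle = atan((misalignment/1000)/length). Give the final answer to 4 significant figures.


misalign_m = 15.0870 / 1000 = 0.015087 m
angle = atan(0.015087 / 1.8940)
angle = 0.4564 deg


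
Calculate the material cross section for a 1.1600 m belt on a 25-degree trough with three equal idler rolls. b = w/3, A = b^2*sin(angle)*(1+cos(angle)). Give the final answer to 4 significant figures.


b = 1.1600/3 = 0.386667 m
A = 0.386667^2 * sin(25 deg) * (1 + cos(25 deg))
A = 0.1205 m^2


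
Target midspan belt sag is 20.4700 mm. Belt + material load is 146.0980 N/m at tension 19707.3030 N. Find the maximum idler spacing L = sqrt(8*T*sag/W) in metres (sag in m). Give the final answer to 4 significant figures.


sag = 20.4700/1000 = 0.020470 m
L = sqrt(8 * 19707.3030 * 0.020470 / 146.0980)
L = 4.700 m


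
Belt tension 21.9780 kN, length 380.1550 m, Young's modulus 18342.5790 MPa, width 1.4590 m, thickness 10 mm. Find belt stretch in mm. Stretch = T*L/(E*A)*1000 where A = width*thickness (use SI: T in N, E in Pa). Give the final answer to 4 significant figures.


A = 1.4590 * 0.01 = 0.01459 m^2
Stretch = 21.9780*1000 * 380.1550 / (18342.5790e6 * 0.01459) * 1000
Stretch = 31.22 mm


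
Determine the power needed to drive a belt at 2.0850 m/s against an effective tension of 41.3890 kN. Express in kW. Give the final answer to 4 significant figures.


P = Te * v = 41.3890 * 2.0850
P = 86.30 kW


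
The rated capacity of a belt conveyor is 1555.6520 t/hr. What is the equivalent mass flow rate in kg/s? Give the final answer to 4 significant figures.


m_dot = 1555.6520 * 1000 / 3600
m_dot = 432.1 kg/s


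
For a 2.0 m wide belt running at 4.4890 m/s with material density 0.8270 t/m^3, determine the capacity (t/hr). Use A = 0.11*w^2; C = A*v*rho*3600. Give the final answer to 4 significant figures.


A = 0.11 * 2.0^2 = 0.44 m^2
C = 0.44 * 4.4890 * 0.8270 * 3600
C = 5880 t/hr


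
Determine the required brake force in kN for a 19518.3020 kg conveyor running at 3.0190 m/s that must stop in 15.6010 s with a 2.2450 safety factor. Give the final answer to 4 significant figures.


F = 19518.3020 * 3.0190 / 15.6010 * 2.2450 / 1000
F = 8.479 kN


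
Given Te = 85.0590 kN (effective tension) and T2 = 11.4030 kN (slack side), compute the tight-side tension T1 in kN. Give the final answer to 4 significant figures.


T1 = Te + T2 = 85.0590 + 11.4030
T1 = 96.46 kN


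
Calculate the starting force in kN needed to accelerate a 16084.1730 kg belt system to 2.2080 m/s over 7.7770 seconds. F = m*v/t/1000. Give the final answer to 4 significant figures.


F = 16084.1730 * 2.2080 / 7.7770 / 1000
F = 4.567 kN


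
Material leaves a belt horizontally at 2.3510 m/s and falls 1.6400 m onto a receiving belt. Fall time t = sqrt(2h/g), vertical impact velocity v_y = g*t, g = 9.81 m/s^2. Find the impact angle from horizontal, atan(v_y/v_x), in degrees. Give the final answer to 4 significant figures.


t = sqrt(2*1.6400/9.81) = 0.578232 s
v_y = 9.81 * 0.578232 = 5.67246 m/s
angle = atan(5.67246 / 2.3510) = 67.49 deg


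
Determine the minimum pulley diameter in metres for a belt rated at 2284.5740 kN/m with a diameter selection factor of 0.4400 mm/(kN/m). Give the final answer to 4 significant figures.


D = 2284.5740 * 0.4400 / 1000
D = 1.005 m


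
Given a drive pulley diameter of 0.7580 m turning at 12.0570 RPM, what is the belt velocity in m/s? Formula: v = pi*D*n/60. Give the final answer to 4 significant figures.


v = pi * 0.7580 * 12.0570 / 60
v = 0.4785 m/s


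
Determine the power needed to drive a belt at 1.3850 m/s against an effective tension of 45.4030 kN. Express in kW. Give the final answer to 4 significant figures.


P = Te * v = 45.4030 * 1.3850
P = 62.88 kW


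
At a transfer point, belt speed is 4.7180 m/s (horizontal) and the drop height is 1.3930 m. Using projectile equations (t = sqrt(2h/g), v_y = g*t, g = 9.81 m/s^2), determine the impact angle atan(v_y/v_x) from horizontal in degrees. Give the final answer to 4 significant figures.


t = sqrt(2*1.3930/9.81) = 0.532913 s
v_y = 9.81 * 0.532913 = 5.22788 m/s
angle = atan(5.22788 / 4.7180) = 47.93 deg


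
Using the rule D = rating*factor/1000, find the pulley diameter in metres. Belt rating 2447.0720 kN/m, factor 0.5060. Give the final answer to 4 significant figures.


D = 2447.0720 * 0.5060 / 1000
D = 1.238 m


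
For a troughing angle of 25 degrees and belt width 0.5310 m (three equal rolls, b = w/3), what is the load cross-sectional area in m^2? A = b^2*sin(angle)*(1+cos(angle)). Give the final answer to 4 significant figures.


b = 0.5310/3 = 0.177 m
A = 0.177^2 * sin(25 deg) * (1 + cos(25 deg))
A = 0.02524 m^2


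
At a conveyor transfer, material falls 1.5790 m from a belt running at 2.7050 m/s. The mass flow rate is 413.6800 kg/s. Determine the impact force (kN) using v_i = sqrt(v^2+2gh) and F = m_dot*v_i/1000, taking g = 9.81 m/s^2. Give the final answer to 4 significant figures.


v_i = sqrt(2.7050^2 + 2*9.81*1.5790) = 6.18846 m/s
F = 413.6800 * 6.18846 / 1000
F = 2.560 kN


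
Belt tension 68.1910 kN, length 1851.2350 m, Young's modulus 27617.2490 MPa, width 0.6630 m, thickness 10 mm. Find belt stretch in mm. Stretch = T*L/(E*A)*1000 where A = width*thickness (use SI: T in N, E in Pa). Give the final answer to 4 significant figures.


A = 0.6630 * 0.01 = 0.00663 m^2
Stretch = 68.1910*1000 * 1851.2350 / (27617.2490e6 * 0.00663) * 1000
Stretch = 689.4 mm


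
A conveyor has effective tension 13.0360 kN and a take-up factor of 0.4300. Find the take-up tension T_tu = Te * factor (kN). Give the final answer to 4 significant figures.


T_tu = 13.0360 * 0.4300
T_tu = 5.605 kN


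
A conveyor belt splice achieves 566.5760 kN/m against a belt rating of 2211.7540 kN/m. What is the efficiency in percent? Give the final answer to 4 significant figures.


Eff = 566.5760 / 2211.7540 * 100
Eff = 25.62 %


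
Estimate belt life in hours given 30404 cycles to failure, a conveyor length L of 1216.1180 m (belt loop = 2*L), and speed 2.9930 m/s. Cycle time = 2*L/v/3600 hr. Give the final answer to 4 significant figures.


cycle_time = 2 * 1216.1180 / 2.9930 / 3600 = 0.225734 hr
life = 30404 * 0.225734 = 6863 hours


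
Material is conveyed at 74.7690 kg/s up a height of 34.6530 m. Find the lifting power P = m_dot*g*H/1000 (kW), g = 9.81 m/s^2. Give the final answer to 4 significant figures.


P = 74.7690 * 9.81 * 34.6530 / 1000
P = 25.42 kW


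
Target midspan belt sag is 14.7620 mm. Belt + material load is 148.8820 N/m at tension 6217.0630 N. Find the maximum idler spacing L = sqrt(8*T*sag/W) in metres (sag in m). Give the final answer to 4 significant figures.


sag = 14.7620/1000 = 0.014762 m
L = sqrt(8 * 6217.0630 * 0.014762 / 148.8820)
L = 2.221 m


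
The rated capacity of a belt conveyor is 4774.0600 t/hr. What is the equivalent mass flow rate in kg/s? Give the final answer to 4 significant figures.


m_dot = 4774.0600 * 1000 / 3600
m_dot = 1326 kg/s


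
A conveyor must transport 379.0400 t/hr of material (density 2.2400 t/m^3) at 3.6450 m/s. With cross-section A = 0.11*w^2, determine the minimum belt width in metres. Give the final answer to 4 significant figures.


A_req = 379.0400 / (3.6450 * 2.2400 * 3600) = 0.0128955 m^2
w = sqrt(0.0128955 / 0.11)
w = 0.3424 m


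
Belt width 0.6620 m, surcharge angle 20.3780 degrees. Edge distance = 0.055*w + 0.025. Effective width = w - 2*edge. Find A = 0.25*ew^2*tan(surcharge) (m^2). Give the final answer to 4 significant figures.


edge = 0.055*0.6620 + 0.025 = 0.06141 m
ew = 0.6620 - 2*0.06141 = 0.53918 m
A = 0.25 * 0.53918^2 * tan(20.3780 deg)
A = 0.02700 m^2


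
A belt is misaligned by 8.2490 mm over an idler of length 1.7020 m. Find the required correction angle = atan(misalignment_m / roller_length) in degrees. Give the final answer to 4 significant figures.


misalign_m = 8.2490 / 1000 = 0.008249 m
angle = atan(0.008249 / 1.7020)
angle = 0.2777 deg


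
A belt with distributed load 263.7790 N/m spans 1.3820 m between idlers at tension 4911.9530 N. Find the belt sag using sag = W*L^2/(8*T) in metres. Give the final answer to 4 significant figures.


sag = 263.7790 * 1.3820^2 / (8 * 4911.9530)
sag = 0.01282 m


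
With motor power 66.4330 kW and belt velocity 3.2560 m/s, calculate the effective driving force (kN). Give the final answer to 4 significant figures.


Te = P / v = 66.4330 / 3.2560
Te = 20.40 kN


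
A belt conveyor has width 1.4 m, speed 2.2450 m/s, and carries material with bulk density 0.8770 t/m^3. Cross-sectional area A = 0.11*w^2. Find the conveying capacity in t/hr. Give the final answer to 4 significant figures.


A = 0.11 * 1.4^2 = 0.2156 m^2
C = 0.2156 * 2.2450 * 0.8770 * 3600
C = 1528 t/hr


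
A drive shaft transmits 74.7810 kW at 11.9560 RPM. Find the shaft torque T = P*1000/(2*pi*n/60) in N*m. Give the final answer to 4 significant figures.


omega = 2*pi*11.9560/60 = 1.25203 rad/s
T = 74.7810*1000 / 1.25203
T = 59730 N*m


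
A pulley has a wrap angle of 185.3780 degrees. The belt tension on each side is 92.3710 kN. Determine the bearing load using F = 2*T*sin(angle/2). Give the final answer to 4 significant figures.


F = 2 * 92.3710 * sin(185.3780/2 deg)
F = 184.5 kN


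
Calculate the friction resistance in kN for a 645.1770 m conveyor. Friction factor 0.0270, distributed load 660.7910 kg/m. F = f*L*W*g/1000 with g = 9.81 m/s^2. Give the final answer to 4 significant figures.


F = 0.0270 * 645.1770 * 660.7910 * 9.81 / 1000
F = 112.9 kN


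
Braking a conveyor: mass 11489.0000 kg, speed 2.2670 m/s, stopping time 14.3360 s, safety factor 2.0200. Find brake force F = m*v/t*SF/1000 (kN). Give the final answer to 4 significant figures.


F = 11489.0000 * 2.2670 / 14.3360 * 2.0200 / 1000
F = 3.670 kN


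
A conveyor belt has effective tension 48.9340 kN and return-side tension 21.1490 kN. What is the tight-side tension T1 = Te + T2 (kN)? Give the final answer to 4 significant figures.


T1 = Te + T2 = 48.9340 + 21.1490
T1 = 70.08 kN


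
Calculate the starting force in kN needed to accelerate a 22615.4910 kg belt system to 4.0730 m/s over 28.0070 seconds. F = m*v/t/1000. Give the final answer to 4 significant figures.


F = 22615.4910 * 4.0730 / 28.0070 / 1000
F = 3.289 kN


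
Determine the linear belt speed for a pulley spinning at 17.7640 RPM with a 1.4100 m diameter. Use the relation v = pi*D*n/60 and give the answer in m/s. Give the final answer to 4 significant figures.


v = pi * 1.4100 * 17.7640 / 60
v = 1.311 m/s


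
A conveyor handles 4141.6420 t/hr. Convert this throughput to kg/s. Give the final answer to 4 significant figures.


m_dot = 4141.6420 * 1000 / 3600
m_dot = 1150 kg/s


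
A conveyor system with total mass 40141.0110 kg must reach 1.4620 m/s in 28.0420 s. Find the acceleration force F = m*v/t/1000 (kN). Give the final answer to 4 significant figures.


F = 40141.0110 * 1.4620 / 28.0420 / 1000
F = 2.093 kN


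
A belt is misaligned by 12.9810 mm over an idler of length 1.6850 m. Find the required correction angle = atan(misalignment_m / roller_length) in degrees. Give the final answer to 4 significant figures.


misalign_m = 12.9810 / 1000 = 0.012981 m
angle = atan(0.012981 / 1.6850)
angle = 0.4414 deg


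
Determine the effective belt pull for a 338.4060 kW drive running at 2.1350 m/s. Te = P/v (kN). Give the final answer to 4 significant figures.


Te = P / v = 338.4060 / 2.1350
Te = 158.5 kN


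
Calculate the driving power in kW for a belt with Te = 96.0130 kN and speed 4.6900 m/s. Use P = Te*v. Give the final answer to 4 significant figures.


P = Te * v = 96.0130 * 4.6900
P = 450.3 kW


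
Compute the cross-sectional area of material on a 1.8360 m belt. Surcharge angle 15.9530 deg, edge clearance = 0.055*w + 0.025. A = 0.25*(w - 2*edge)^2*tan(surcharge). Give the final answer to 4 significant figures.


edge = 0.055*1.8360 + 0.025 = 0.12598 m
ew = 1.8360 - 2*0.12598 = 1.58404 m
A = 0.25 * 1.58404^2 * tan(15.9530 deg)
A = 0.1793 m^2


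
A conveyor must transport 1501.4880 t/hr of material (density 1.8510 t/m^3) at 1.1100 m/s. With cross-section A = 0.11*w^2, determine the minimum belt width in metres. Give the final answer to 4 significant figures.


A_req = 1501.4880 / (1.1100 * 1.8510 * 3600) = 0.202997 m^2
w = sqrt(0.202997 / 0.11)
w = 1.358 m


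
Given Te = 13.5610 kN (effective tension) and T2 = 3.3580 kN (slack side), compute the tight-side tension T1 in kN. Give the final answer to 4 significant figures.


T1 = Te + T2 = 13.5610 + 3.3580
T1 = 16.92 kN


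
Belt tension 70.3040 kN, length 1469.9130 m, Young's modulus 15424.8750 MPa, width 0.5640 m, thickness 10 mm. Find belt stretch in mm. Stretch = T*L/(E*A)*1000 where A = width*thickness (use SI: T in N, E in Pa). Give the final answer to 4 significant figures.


A = 0.5640 * 0.01 = 0.00564 m^2
Stretch = 70.3040*1000 * 1469.9130 / (15424.8750e6 * 0.00564) * 1000
Stretch = 1188 mm


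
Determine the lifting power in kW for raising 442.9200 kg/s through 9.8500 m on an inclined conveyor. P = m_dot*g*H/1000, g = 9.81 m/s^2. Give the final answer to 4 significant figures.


P = 442.9200 * 9.81 * 9.8500 / 1000
P = 42.80 kW


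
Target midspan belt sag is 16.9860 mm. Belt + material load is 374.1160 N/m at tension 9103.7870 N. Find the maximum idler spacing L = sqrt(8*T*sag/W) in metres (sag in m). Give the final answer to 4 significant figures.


sag = 16.9860/1000 = 0.016986 m
L = sqrt(8 * 9103.7870 * 0.016986 / 374.1160)
L = 1.818 m


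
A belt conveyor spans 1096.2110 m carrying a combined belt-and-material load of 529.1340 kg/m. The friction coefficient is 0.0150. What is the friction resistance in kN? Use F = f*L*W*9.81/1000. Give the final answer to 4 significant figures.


F = 0.0150 * 1096.2110 * 529.1340 * 9.81 / 1000
F = 85.35 kN


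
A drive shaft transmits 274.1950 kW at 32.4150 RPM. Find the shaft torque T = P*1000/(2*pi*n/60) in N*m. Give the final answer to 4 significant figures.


omega = 2*pi*32.4150/60 = 3.39449 rad/s
T = 274.1950*1000 / 3.39449
T = 80780 N*m


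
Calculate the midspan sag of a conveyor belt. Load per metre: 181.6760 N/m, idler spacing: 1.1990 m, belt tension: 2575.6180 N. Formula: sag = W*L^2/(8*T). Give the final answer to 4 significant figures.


sag = 181.6760 * 1.1990^2 / (8 * 2575.6180)
sag = 0.01268 m


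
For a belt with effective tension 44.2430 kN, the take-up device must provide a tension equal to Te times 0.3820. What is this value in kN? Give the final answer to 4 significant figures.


T_tu = 44.2430 * 0.3820
T_tu = 16.90 kN


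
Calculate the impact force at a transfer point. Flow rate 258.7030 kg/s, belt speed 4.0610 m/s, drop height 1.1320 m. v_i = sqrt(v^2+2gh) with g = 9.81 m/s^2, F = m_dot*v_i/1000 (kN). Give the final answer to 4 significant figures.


v_i = sqrt(4.0610^2 + 2*9.81*1.1320) = 6.22106 m/s
F = 258.7030 * 6.22106 / 1000
F = 1.609 kN


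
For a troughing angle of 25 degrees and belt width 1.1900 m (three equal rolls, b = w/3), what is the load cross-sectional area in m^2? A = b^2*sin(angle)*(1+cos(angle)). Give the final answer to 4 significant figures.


b = 1.1900/3 = 0.396667 m
A = 0.396667^2 * sin(25 deg) * (1 + cos(25 deg))
A = 0.1268 m^2


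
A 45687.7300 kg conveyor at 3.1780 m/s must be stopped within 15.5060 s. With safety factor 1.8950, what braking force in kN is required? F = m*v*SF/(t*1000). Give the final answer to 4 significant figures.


F = 45687.7300 * 3.1780 / 15.5060 * 1.8950 / 1000
F = 17.74 kN


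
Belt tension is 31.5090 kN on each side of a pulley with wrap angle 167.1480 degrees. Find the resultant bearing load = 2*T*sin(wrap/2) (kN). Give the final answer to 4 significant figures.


F = 2 * 31.5090 * sin(167.1480/2 deg)
F = 62.62 kN


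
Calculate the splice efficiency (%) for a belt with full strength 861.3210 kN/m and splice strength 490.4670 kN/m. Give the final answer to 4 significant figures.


Eff = 490.4670 / 861.3210 * 100
Eff = 56.94 %


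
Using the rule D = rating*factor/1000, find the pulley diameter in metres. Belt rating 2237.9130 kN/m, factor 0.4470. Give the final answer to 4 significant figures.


D = 2237.9130 * 0.4470 / 1000
D = 1.000 m


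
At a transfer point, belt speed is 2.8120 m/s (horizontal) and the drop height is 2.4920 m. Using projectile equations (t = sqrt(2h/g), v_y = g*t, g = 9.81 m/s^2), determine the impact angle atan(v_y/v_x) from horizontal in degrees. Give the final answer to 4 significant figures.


t = sqrt(2*2.4920/9.81) = 0.712778 s
v_y = 9.81 * 0.712778 = 6.99235 m/s
angle = atan(6.99235 / 2.8120) = 68.09 deg


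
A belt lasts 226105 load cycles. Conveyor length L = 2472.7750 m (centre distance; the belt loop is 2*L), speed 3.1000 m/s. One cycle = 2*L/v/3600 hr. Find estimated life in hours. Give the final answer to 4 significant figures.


cycle_time = 2 * 2472.7750 / 3.1000 / 3600 = 0.44315 hr
life = 226105 * 0.44315 = 100200 hours


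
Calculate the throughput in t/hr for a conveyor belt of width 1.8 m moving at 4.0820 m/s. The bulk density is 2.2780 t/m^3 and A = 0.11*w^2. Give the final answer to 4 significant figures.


A = 0.11 * 1.8^2 = 0.3564 m^2
C = 0.3564 * 4.0820 * 2.2780 * 3600
C = 11930 t/hr


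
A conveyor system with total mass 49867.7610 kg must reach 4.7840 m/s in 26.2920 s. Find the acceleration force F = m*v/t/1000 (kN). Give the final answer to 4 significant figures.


F = 49867.7610 * 4.7840 / 26.2920 / 1000
F = 9.074 kN


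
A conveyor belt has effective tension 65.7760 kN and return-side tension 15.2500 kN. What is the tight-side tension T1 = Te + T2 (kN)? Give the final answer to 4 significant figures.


T1 = Te + T2 = 65.7760 + 15.2500
T1 = 81.03 kN


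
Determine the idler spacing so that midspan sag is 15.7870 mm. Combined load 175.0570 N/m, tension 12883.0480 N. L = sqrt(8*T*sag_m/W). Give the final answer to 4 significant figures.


sag = 15.7870/1000 = 0.015787 m
L = sqrt(8 * 12883.0480 * 0.015787 / 175.0570)
L = 3.049 m


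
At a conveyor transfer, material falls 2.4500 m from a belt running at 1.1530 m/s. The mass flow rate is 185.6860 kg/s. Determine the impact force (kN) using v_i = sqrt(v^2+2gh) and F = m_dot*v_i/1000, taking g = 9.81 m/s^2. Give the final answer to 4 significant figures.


v_i = sqrt(1.1530^2 + 2*9.81*2.4500) = 7.0284 m/s
F = 185.6860 * 7.0284 / 1000
F = 1.305 kN


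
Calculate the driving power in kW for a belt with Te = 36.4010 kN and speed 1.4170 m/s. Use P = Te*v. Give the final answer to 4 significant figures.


P = Te * v = 36.4010 * 1.4170
P = 51.58 kW


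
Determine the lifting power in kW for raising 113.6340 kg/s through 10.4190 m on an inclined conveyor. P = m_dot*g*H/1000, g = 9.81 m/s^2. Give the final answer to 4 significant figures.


P = 113.6340 * 9.81 * 10.4190 / 1000
P = 11.61 kW


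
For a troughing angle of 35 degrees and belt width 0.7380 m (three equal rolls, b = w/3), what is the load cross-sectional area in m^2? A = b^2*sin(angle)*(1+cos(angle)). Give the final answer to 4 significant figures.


b = 0.7380/3 = 0.246 m
A = 0.246^2 * sin(35 deg) * (1 + cos(35 deg))
A = 0.06314 m^2


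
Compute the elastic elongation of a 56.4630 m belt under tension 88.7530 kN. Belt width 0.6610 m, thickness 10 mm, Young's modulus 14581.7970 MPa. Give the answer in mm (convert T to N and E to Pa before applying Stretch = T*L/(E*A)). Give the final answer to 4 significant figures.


A = 0.6610 * 0.01 = 0.00661 m^2
Stretch = 88.7530*1000 * 56.4630 / (14581.7970e6 * 0.00661) * 1000
Stretch = 51.99 mm


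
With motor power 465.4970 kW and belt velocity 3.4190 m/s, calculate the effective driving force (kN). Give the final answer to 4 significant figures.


Te = P / v = 465.4970 / 3.4190
Te = 136.2 kN


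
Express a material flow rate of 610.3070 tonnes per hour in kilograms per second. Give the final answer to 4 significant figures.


m_dot = 610.3070 * 1000 / 3600
m_dot = 169.5 kg/s


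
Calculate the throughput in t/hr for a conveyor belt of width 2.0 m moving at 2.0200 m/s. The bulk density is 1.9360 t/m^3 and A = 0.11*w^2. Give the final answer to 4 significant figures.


A = 0.11 * 2.0^2 = 0.44 m^2
C = 0.44 * 2.0200 * 1.9360 * 3600
C = 6195 t/hr


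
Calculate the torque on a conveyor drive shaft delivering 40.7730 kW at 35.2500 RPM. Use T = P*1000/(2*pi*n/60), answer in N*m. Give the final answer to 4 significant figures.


omega = 2*pi*35.2500/60 = 3.69137 rad/s
T = 40.7730*1000 / 3.69137
T = 11050 N*m


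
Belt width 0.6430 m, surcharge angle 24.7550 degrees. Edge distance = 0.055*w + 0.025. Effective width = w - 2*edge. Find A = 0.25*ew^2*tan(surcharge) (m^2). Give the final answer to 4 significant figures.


edge = 0.055*0.6430 + 0.025 = 0.060365 m
ew = 0.6430 - 2*0.060365 = 0.52227 m
A = 0.25 * 0.52227^2 * tan(24.7550 deg)
A = 0.03144 m^2


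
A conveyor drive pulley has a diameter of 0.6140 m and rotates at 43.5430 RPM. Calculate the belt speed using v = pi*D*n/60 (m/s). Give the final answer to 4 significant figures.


v = pi * 0.6140 * 43.5430 / 60
v = 1.400 m/s


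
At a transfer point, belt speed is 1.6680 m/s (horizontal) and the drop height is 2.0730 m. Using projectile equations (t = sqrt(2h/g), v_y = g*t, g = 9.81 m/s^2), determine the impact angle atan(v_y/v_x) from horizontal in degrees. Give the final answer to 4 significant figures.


t = sqrt(2*2.0730/9.81) = 0.6501 s
v_y = 9.81 * 0.6501 = 6.37748 m/s
angle = atan(6.37748 / 1.6680) = 75.34 deg


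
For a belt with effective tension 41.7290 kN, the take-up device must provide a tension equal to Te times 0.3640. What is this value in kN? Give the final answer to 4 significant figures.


T_tu = 41.7290 * 0.3640
T_tu = 15.19 kN


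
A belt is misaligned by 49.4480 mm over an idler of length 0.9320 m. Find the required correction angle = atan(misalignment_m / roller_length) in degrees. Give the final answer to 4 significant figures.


misalign_m = 49.4480 / 1000 = 0.049448 m
angle = atan(0.049448 / 0.9320)
angle = 3.037 deg


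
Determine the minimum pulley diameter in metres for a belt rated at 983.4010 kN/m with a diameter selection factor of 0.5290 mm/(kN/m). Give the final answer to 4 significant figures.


D = 983.4010 * 0.5290 / 1000
D = 0.5202 m


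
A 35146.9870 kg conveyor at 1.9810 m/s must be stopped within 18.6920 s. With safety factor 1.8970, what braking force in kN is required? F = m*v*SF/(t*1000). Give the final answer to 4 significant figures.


F = 35146.9870 * 1.9810 / 18.6920 * 1.8970 / 1000
F = 7.066 kN


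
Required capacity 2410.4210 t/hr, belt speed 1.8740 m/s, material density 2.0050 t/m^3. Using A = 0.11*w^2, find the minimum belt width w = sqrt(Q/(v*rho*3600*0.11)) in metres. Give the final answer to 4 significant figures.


A_req = 2410.4210 / (1.8740 * 2.0050 * 3600) = 0.178199 m^2
w = sqrt(0.178199 / 0.11)
w = 1.273 m


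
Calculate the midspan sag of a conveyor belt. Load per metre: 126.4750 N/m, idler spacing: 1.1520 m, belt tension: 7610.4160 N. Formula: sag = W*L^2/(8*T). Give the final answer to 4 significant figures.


sag = 126.4750 * 1.1520^2 / (8 * 7610.4160)
sag = 0.002757 m


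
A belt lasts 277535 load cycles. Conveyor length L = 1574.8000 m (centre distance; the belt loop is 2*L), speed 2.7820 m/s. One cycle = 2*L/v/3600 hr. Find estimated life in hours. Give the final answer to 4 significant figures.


cycle_time = 2 * 1574.8000 / 2.7820 / 3600 = 0.314482 hr
life = 277535 * 0.314482 = 87280 hours


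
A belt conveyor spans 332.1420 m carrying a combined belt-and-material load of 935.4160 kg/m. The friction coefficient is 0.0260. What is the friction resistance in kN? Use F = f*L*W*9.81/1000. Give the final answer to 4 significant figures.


F = 0.0260 * 332.1420 * 935.4160 * 9.81 / 1000
F = 79.24 kN


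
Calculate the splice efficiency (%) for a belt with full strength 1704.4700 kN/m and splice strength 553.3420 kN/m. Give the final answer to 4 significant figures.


Eff = 553.3420 / 1704.4700 * 100
Eff = 32.46 %


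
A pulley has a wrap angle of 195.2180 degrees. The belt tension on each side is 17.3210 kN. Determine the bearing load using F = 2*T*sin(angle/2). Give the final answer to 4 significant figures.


F = 2 * 17.3210 * sin(195.2180/2 deg)
F = 34.34 kN


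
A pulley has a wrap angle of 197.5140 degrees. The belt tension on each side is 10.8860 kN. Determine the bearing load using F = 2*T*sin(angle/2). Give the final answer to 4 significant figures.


F = 2 * 10.8860 * sin(197.5140/2 deg)
F = 21.52 kN


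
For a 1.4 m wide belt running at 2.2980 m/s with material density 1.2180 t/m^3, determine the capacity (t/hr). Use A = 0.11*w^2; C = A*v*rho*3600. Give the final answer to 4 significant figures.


A = 0.11 * 1.4^2 = 0.2156 m^2
C = 0.2156 * 2.2980 * 1.2180 * 3600
C = 2172 t/hr


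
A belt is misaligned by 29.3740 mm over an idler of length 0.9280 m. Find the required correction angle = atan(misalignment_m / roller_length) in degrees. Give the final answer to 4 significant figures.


misalign_m = 29.3740 / 1000 = 0.029374 m
angle = atan(0.029374 / 0.9280)
angle = 1.813 deg


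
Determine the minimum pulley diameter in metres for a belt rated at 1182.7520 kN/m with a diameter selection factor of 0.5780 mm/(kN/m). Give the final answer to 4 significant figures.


D = 1182.7520 * 0.5780 / 1000
D = 0.6836 m


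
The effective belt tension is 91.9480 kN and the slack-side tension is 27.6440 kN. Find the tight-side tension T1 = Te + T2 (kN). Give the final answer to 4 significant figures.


T1 = Te + T2 = 91.9480 + 27.6440
T1 = 119.6 kN


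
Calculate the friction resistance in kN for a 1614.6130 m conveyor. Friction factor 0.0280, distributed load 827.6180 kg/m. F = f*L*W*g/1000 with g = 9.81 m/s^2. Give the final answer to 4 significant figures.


F = 0.0280 * 1614.6130 * 827.6180 * 9.81 / 1000
F = 367.1 kN


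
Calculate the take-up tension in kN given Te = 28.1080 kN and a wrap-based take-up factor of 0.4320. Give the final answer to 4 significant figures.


T_tu = 28.1080 * 0.4320
T_tu = 12.14 kN


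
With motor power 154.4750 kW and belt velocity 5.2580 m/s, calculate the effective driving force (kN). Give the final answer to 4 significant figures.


Te = P / v = 154.4750 / 5.2580
Te = 29.38 kN


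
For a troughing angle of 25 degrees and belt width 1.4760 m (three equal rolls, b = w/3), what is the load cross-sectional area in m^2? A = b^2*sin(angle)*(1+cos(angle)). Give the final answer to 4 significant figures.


b = 1.4760/3 = 0.492 m
A = 0.492^2 * sin(25 deg) * (1 + cos(25 deg))
A = 0.1950 m^2


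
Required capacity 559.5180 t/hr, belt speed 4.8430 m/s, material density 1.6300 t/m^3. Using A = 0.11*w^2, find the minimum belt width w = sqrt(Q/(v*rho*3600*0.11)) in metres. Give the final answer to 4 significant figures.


A_req = 559.5180 / (4.8430 * 1.6300 * 3600) = 0.0196884 m^2
w = sqrt(0.0196884 / 0.11)
w = 0.4231 m


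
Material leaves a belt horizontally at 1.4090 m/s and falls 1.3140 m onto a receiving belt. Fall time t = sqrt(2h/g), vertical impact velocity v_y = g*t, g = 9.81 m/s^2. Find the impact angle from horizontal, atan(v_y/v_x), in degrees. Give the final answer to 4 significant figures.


t = sqrt(2*1.3140/9.81) = 0.517581 s
v_y = 9.81 * 0.517581 = 5.07747 m/s
angle = atan(5.07747 / 1.4090) = 74.49 deg


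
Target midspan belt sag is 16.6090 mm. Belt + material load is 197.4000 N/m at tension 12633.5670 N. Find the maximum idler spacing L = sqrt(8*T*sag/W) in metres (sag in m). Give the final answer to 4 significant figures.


sag = 16.6090/1000 = 0.016609 m
L = sqrt(8 * 12633.5670 * 0.016609 / 197.4000)
L = 2.916 m


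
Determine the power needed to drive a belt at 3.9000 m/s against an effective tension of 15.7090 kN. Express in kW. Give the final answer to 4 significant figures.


P = Te * v = 15.7090 * 3.9000
P = 61.27 kW


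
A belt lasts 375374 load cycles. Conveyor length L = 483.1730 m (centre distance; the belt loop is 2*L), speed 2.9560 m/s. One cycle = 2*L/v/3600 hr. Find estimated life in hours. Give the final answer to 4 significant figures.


cycle_time = 2 * 483.1730 / 2.9560 / 3600 = 0.0908083 hr
life = 375374 * 0.0908083 = 34090 hours


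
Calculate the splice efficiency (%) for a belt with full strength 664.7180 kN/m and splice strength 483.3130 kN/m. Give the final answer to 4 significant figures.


Eff = 483.3130 / 664.7180 * 100
Eff = 72.71 %


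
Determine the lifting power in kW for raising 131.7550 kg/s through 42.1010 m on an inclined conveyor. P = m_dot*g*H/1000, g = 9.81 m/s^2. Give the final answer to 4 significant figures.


P = 131.7550 * 9.81 * 42.1010 / 1000
P = 54.42 kW


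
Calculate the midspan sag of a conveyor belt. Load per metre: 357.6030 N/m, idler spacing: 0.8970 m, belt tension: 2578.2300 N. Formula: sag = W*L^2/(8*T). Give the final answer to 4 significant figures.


sag = 357.6030 * 0.8970^2 / (8 * 2578.2300)
sag = 0.01395 m
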